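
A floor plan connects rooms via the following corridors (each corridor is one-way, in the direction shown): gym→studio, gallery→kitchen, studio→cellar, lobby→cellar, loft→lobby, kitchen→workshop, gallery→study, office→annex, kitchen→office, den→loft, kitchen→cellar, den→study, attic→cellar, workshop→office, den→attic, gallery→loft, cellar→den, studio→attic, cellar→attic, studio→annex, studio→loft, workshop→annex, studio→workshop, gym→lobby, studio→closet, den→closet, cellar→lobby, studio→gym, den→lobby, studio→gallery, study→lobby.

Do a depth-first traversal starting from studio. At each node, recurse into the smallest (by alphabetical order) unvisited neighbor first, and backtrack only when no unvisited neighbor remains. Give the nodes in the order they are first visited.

studio, annex, attic, cellar, den, closet, lobby, loft, study, gallery, kitchen, office, workshop, gym

Visit studio
studio → annex
studio → attic
attic → cellar
cellar → den
den → closet
den → lobby
den → loft
den → study
studio → gallery
gallery → kitchen
kitchen → office
kitchen → workshop
studio → gym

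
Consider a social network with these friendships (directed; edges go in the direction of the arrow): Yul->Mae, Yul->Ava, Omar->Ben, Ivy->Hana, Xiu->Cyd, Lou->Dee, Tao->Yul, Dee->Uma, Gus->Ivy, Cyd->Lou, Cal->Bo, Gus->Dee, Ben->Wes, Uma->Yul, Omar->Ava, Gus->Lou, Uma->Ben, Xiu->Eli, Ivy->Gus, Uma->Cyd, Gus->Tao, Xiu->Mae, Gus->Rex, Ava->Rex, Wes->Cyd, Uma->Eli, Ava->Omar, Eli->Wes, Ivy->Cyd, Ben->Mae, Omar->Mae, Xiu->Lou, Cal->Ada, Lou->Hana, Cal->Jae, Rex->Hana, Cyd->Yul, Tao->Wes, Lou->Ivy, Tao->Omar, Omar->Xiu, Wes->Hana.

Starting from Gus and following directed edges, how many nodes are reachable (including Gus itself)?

BFS from Gus visits: Gus, Tao, Rex, Lou, Ivy, Dee, Yul, Wes, Omar, Hana, Cyd, Uma, Mae, Ava, Xiu, Ben, Eli
Reachable nodes: 17 of 21 total.

17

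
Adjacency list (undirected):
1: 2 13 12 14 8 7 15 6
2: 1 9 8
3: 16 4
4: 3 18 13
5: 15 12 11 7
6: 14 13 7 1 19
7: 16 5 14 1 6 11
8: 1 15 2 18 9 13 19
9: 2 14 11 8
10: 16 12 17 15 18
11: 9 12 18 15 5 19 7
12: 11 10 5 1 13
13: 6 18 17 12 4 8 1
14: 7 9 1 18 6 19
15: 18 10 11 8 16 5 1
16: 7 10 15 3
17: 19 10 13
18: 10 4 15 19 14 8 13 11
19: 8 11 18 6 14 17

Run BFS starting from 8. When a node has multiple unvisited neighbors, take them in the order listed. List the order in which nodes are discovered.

Visit 8; enqueue 1, 15, 2, 18, 9, 13, 19 → queue [1, 15, 2, 18, 9, 13, 19]
Visit 1; enqueue 12, 14, 7, 6 → queue [15, 2, 18, 9, 13, 19, 12, 14, 7, 6]
Visit 15; enqueue 10, 11, 16, 5 → queue [2, 18, 9, 13, 19, 12, 14, 7, 6, 10, 11, 16, 5]
Visit 2 → queue [18, 9, 13, 19, 12, 14, 7, 6, 10, 11, 16, 5]
Visit 18; enqueue 4 → queue [9, 13, 19, 12, 14, 7, 6, 10, 11, 16, 5, 4]
Visit 9 → queue [13, 19, 12, 14, 7, 6, 10, 11, 16, 5, 4]
Visit 13; enqueue 17 → queue [19, 12, 14, 7, 6, 10, 11, 16, 5, 4, 17]
Visit 19 → queue [12, 14, 7, 6, 10, 11, 16, 5, 4, 17]
Visit 12 → queue [14, 7, 6, 10, 11, 16, 5, 4, 17]
Visit 14 → queue [7, 6, 10, 11, 16, 5, 4, 17]
Visit 7 → queue [6, 10, 11, 16, 5, 4, 17]
Visit 6 → queue [10, 11, 16, 5, 4, 17]
Visit 10 → queue [11, 16, 5, 4, 17]
Visit 11 → queue [16, 5, 4, 17]
Visit 16; enqueue 3 → queue [5, 4, 17, 3]
Visit 5 → queue [4, 17, 3]
Visit 4 → queue [17, 3]
Visit 17 → queue [3]
Visit 3 → queue []

8 -> 1 -> 15 -> 2 -> 18 -> 9 -> 13 -> 19 -> 12 -> 14 -> 7 -> 6 -> 10 -> 11 -> 16 -> 5 -> 4 -> 17 -> 3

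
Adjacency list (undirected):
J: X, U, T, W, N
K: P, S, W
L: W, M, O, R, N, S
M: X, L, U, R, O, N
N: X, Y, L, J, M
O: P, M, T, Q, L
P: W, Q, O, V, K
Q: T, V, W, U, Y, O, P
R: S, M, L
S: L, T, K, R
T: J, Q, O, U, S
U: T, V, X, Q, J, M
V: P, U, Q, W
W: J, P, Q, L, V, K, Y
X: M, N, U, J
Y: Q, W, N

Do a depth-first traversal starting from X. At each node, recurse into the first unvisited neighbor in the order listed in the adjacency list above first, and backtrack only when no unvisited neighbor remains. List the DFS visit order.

X, M, L, W, J, U, T, Q, V, P, O, K, S, R, Y, N

Visit X
X → M
M → L
L → W
W → J
J → U
U → T
T → Q
Q → V
V → P
P → O
P → K
K → S
S → R
Q → Y
Y → N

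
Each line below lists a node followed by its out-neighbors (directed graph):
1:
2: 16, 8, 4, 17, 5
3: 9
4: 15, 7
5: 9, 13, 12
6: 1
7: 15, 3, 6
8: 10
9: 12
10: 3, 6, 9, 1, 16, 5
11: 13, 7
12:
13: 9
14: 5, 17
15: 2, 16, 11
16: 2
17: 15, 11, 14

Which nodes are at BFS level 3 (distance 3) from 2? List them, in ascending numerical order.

1, 3, 6

Level 0: 2
Level 1: 4, 5, 8, 16, 17
Level 2: 7, 9, 10, 11, 12, 13, 14, 15
Level 3: 1, 3, 6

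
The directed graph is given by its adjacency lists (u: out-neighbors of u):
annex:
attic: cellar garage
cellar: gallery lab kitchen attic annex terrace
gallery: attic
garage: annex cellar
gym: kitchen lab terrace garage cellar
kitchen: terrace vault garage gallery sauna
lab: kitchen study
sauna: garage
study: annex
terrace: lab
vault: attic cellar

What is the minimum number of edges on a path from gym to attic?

2

Level 0: gym
Level 1: cellar, garage, kitchen, lab, terrace
Level 2: annex, attic, gallery, sauna, study, vault
attic first appears at level 2.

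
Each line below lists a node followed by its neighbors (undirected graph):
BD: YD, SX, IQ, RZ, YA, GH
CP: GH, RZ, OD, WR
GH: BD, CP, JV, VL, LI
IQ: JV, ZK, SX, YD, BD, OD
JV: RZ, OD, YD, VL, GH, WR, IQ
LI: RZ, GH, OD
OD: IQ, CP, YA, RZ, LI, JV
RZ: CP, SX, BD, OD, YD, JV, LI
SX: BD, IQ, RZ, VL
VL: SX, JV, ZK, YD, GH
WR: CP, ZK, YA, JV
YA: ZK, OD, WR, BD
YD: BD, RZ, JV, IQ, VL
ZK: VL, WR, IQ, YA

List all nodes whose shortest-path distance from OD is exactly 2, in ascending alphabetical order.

Level 0: OD
Level 1: CP, IQ, JV, LI, RZ, YA
Level 2: BD, GH, SX, VL, WR, YD, ZK

BD, GH, SX, VL, WR, YD, ZK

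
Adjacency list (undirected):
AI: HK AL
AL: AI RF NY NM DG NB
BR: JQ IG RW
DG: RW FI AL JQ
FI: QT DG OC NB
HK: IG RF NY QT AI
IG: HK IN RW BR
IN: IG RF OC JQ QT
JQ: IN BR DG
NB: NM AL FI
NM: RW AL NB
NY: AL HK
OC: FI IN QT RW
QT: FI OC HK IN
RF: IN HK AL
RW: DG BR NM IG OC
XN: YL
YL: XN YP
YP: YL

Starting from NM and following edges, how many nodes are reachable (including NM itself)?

16

BFS from NM visits: NM, RW, AL, NB, DG, BR, IG, OC, AI, RF, NY, FI, JQ, HK, IN, QT
Reachable nodes: 16 of 19 total.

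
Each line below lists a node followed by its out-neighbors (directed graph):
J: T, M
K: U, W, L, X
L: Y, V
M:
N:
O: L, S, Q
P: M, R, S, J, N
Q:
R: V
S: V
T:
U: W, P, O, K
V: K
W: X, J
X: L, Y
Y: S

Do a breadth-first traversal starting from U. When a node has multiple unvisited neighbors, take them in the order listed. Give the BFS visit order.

U W P O K X J M R S N L Q Y T V

Visit U; enqueue W, P, O, K → queue [W, P, O, K]
Visit W; enqueue X, J → queue [P, O, K, X, J]
Visit P; enqueue M, R, S, N → queue [O, K, X, J, M, R, S, N]
Visit O; enqueue L, Q → queue [K, X, J, M, R, S, N, L, Q]
Visit K → queue [X, J, M, R, S, N, L, Q]
Visit X; enqueue Y → queue [J, M, R, S, N, L, Q, Y]
Visit J; enqueue T → queue [M, R, S, N, L, Q, Y, T]
Visit M → queue [R, S, N, L, Q, Y, T]
Visit R; enqueue V → queue [S, N, L, Q, Y, T, V]
Visit S → queue [N, L, Q, Y, T, V]
Visit N → queue [L, Q, Y, T, V]
Visit L → queue [Q, Y, T, V]
Visit Q → queue [Y, T, V]
Visit Y → queue [T, V]
Visit T → queue [V]
Visit V → queue []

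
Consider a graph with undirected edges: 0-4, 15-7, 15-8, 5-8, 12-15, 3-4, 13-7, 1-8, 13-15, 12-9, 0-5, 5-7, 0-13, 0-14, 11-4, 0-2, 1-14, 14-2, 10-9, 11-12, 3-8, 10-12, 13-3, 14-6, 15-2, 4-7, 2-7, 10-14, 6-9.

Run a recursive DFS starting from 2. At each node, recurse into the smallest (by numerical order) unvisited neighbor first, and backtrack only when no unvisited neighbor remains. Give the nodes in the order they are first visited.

Visit 2
2 → 0
0 → 4
4 → 3
3 → 8
8 → 1
1 → 14
14 → 6
6 → 9
9 → 10
10 → 12
12 → 11
12 → 15
15 → 7
7 → 5
7 → 13

2, 0, 4, 3, 8, 1, 14, 6, 9, 10, 12, 11, 15, 7, 5, 13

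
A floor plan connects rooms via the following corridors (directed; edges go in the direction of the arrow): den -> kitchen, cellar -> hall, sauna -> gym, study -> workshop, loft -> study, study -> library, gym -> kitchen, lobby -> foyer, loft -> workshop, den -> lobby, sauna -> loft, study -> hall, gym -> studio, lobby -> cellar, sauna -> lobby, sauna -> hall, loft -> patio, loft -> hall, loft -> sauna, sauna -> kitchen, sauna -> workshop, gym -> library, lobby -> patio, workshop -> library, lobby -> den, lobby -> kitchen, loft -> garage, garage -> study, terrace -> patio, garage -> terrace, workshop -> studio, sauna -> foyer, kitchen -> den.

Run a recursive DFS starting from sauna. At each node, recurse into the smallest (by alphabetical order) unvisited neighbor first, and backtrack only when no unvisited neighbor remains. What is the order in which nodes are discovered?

Visit sauna
sauna → foyer
sauna → gym
gym → kitchen
kitchen → den
den → lobby
lobby → cellar
cellar → hall
lobby → patio
gym → library
gym → studio
sauna → loft
loft → garage
garage → study
study → workshop
garage → terrace

sauna foyer gym kitchen den lobby cellar hall patio library studio loft garage study workshop terrace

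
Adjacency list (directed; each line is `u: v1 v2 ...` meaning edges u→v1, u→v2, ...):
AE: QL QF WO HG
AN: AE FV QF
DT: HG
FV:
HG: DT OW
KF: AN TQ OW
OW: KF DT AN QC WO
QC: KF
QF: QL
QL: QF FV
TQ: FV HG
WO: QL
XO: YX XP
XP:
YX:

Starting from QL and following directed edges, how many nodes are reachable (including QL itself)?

BFS from QL visits: QL, QF, FV
Reachable nodes: 3 of 15 total.

3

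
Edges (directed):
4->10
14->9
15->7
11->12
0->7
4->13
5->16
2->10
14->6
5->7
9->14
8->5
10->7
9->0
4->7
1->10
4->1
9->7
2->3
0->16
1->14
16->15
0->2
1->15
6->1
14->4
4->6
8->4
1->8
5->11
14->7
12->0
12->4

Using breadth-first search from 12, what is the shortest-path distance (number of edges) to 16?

2

Level 0: 12
Level 1: 0, 4
Level 2: 1, 2, 6, 7, 10, 13, 16
Level 3: 3, 8, 14, 15
Level 4: 5, 9
Level 5: 11
16 first appears at level 2.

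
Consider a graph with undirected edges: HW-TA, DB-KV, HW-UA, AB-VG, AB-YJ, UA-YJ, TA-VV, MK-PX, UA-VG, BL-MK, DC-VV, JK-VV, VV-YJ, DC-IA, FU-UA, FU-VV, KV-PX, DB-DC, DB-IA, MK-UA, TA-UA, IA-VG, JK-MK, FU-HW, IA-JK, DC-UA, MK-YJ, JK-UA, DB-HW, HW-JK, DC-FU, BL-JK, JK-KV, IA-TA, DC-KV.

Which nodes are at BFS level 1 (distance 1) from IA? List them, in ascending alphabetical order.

Level 0: IA
Level 1: DB, DC, JK, TA, VG
Level 2: AB, BL, FU, HW, KV, MK, UA, VV
Level 3: PX, YJ

DB, DC, JK, TA, VG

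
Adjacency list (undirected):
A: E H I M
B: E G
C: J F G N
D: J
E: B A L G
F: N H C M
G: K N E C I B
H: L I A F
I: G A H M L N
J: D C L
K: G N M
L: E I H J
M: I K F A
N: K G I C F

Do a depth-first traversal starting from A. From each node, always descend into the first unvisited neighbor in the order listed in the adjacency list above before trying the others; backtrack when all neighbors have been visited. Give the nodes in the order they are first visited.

A -> E -> B -> G -> K -> N -> I -> H -> L -> J -> D -> C -> F -> M

Visit A
A → E
E → B
B → G
G → K
K → N
N → I
I → H
H → L
L → J
J → D
J → C
C → F
F → M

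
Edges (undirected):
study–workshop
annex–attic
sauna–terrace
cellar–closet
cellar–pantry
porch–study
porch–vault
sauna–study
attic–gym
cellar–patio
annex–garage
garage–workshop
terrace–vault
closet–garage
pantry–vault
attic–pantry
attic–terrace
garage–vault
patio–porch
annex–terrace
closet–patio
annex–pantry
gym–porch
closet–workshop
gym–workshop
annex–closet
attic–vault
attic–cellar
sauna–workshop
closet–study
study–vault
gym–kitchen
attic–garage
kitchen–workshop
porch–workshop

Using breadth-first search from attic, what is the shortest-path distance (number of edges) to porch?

Level 0: attic
Level 1: annex, cellar, garage, gym, pantry, terrace, vault
Level 2: closet, kitchen, patio, porch, sauna, study, workshop
porch first appears at level 2.

2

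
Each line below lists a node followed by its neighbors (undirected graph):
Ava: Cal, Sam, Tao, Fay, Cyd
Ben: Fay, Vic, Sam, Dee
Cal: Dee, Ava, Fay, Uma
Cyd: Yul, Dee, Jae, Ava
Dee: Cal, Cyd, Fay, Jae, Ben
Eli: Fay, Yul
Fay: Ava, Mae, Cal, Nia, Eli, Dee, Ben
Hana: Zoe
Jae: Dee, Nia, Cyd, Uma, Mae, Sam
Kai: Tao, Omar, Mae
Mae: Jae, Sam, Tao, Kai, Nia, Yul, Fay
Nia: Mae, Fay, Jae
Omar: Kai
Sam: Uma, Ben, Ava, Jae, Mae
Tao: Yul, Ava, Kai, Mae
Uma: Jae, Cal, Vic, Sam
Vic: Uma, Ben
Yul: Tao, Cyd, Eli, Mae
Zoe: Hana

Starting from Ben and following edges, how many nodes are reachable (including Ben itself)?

BFS from Ben visits: Ben, Fay, Vic, Sam, Dee, Ava, Mae, Cal, Nia, Eli, Uma, Jae, Cyd, Tao, Kai, Yul, Omar
Reachable nodes: 17 of 19 total.

17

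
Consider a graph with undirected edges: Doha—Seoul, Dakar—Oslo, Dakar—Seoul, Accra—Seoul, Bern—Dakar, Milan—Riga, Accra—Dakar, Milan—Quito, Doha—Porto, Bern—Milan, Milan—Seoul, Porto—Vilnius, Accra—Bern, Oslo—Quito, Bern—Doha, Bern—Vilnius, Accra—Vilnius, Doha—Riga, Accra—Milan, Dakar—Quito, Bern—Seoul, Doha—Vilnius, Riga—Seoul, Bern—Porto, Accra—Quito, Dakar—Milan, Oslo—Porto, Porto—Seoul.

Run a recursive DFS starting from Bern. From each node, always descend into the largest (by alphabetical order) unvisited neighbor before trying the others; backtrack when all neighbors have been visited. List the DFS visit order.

Visit Bern
Bern → Vilnius
Vilnius → Porto
Porto → Seoul
Seoul → Riga
Riga → Milan
Milan → Quito
Quito → Oslo
Oslo → Dakar
Dakar → Accra
Riga → Doha

Bern Vilnius Porto Seoul Riga Milan Quito Oslo Dakar Accra Doha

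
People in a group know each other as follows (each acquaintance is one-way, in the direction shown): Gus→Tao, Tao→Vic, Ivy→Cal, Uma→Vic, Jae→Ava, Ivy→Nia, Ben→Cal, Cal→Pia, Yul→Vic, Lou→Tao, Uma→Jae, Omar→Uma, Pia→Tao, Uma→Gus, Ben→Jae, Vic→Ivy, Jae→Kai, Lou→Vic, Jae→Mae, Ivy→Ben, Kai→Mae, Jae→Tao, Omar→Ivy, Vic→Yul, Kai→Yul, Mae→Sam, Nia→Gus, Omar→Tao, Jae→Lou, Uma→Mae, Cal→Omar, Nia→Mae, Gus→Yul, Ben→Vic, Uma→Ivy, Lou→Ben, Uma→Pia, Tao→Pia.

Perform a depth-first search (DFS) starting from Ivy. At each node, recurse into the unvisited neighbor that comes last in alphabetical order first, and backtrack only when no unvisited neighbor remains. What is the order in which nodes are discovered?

Ivy -> Nia -> Mae -> Sam -> Gus -> Yul -> Vic -> Tao -> Pia -> Cal -> Omar -> Uma -> Jae -> Lou -> Ben -> Kai -> Ava

Visit Ivy
Ivy → Nia
Nia → Mae
Mae → Sam
Nia → Gus
Gus → Yul
Yul → Vic
Gus → Tao
Tao → Pia
Ivy → Cal
Cal → Omar
Omar → Uma
Uma → Jae
Jae → Lou
Lou → Ben
Jae → Kai
Jae → Ava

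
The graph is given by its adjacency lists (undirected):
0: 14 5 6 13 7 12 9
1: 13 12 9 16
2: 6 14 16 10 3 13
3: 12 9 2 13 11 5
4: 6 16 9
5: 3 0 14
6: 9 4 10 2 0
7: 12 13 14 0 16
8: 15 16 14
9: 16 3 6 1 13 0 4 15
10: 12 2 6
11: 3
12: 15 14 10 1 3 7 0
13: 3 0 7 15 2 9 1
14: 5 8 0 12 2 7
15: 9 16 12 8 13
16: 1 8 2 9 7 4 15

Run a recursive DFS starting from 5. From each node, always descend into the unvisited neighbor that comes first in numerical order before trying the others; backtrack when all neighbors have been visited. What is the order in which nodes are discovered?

Visit 5
5 → 0
0 → 6
6 → 2
2 → 3
3 → 9
9 → 1
1 → 12
12 → 7
7 → 13
13 → 15
15 → 8
8 → 14
8 → 16
16 → 4
12 → 10
3 → 11

5, 0, 6, 2, 3, 9, 1, 12, 7, 13, 15, 8, 14, 16, 4, 10, 11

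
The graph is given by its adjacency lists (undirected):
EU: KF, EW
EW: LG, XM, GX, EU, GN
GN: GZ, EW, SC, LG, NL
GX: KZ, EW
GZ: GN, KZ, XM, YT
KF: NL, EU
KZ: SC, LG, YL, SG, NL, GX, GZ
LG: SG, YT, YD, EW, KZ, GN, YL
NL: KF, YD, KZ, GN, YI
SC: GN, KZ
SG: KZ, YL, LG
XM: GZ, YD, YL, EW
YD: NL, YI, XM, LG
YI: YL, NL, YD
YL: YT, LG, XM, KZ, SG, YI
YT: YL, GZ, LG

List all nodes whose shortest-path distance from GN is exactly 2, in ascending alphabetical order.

EU, GX, KF, KZ, SG, XM, YD, YI, YL, YT

Level 0: GN
Level 1: EW, GZ, LG, NL, SC
Level 2: EU, GX, KF, KZ, SG, XM, YD, YI, YL, YT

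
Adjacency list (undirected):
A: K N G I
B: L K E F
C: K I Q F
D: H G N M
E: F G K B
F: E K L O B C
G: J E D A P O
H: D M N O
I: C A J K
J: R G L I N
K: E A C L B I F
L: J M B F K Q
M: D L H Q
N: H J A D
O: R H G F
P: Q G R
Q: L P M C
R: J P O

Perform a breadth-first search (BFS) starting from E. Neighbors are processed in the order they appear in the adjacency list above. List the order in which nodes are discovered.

Visit E; enqueue F, G, K, B → queue [F, G, K, B]
Visit F; enqueue L, O, C → queue [G, K, B, L, O, C]
Visit G; enqueue J, D, A, P → queue [K, B, L, O, C, J, D, A, P]
Visit K; enqueue I → queue [B, L, O, C, J, D, A, P, I]
Visit B → queue [L, O, C, J, D, A, P, I]
Visit L; enqueue M, Q → queue [O, C, J, D, A, P, I, M, Q]
Visit O; enqueue R, H → queue [C, J, D, A, P, I, M, Q, R, H]
Visit C → queue [J, D, A, P, I, M, Q, R, H]
Visit J; enqueue N → queue [D, A, P, I, M, Q, R, H, N]
Visit D → queue [A, P, I, M, Q, R, H, N]
Visit A → queue [P, I, M, Q, R, H, N]
Visit P → queue [I, M, Q, R, H, N]
Visit I → queue [M, Q, R, H, N]
Visit M → queue [Q, R, H, N]
Visit Q → queue [R, H, N]
Visit R → queue [H, N]
Visit H → queue [N]
Visit N → queue []

E -> F -> G -> K -> B -> L -> O -> C -> J -> D -> A -> P -> I -> M -> Q -> R -> H -> N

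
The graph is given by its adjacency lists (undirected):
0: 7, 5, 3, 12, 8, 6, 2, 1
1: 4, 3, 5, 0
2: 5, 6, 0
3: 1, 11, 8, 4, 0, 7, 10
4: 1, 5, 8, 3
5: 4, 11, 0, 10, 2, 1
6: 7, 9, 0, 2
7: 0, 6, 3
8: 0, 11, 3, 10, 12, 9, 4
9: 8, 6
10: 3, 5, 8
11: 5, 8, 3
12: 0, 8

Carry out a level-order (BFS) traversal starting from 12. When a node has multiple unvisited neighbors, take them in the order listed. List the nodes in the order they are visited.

12, 0, 8, 7, 5, 3, 6, 2, 1, 11, 10, 9, 4

Visit 12; enqueue 0, 8 → queue [0, 8]
Visit 0; enqueue 7, 5, 3, 6, 2, 1 → queue [8, 7, 5, 3, 6, 2, 1]
Visit 8; enqueue 11, 10, 9, 4 → queue [7, 5, 3, 6, 2, 1, 11, 10, 9, 4]
Visit 7 → queue [5, 3, 6, 2, 1, 11, 10, 9, 4]
Visit 5 → queue [3, 6, 2, 1, 11, 10, 9, 4]
Visit 3 → queue [6, 2, 1, 11, 10, 9, 4]
Visit 6 → queue [2, 1, 11, 10, 9, 4]
Visit 2 → queue [1, 11, 10, 9, 4]
Visit 1 → queue [11, 10, 9, 4]
Visit 11 → queue [10, 9, 4]
Visit 10 → queue [9, 4]
Visit 9 → queue [4]
Visit 4 → queue []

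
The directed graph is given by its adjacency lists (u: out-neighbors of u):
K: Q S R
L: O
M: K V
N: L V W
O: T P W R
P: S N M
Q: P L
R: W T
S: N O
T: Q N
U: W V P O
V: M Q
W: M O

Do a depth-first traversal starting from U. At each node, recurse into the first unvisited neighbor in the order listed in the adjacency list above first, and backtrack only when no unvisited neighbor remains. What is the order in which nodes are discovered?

U W M K Q P S N L O T R V

Visit U
U → W
W → M
M → K
K → Q
Q → P
P → S
S → N
N → L
L → O
O → T
O → R
N → V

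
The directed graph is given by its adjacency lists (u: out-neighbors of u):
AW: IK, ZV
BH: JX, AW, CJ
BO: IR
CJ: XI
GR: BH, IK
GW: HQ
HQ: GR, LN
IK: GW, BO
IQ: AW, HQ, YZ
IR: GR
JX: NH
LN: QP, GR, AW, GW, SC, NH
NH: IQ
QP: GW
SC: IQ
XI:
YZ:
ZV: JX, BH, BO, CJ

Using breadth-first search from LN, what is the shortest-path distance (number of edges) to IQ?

Level 0: LN
Level 1: AW, GR, GW, NH, QP, SC
Level 2: BH, HQ, IK, IQ, ZV
Level 3: BO, CJ, JX, YZ
Level 4: IR, XI
IQ first appears at level 2.

2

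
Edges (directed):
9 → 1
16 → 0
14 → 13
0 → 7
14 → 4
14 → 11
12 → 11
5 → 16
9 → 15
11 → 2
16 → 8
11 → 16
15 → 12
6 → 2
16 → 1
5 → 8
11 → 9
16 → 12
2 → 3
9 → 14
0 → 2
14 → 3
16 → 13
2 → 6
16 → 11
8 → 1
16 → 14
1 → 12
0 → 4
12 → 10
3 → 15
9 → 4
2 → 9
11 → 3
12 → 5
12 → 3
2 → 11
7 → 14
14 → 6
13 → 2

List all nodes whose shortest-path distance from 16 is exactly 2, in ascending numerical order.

Level 0: 16
Level 1: 0, 1, 8, 11, 12, 13, 14
Level 2: 2, 3, 4, 5, 6, 7, 9, 10
Level 3: 15

2, 3, 4, 5, 6, 7, 9, 10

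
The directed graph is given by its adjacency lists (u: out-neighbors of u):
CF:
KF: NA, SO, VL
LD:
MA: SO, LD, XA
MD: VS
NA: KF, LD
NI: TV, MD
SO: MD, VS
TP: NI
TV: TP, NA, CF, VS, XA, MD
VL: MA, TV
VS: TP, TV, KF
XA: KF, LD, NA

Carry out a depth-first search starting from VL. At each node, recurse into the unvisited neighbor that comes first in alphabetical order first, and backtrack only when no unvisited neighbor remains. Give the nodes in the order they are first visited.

VL → MA → LD → SO → MD → VS → KF → NA → TP → NI → TV → CF → XA

Visit VL
VL → MA
MA → LD
MA → SO
SO → MD
MD → VS
VS → KF
KF → NA
VS → TP
TP → NI
NI → TV
TV → CF
TV → XA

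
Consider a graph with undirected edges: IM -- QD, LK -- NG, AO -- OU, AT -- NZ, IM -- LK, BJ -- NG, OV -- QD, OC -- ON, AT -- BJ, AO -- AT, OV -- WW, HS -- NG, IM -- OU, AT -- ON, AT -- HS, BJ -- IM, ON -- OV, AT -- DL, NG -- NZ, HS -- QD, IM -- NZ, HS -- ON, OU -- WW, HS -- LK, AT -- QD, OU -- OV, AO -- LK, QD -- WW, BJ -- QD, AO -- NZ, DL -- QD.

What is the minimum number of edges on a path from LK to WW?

3

Level 0: LK
Level 1: AO, HS, IM, NG
Level 2: AT, BJ, NZ, ON, OU, QD
Level 3: DL, OC, OV, WW
WW first appears at level 3.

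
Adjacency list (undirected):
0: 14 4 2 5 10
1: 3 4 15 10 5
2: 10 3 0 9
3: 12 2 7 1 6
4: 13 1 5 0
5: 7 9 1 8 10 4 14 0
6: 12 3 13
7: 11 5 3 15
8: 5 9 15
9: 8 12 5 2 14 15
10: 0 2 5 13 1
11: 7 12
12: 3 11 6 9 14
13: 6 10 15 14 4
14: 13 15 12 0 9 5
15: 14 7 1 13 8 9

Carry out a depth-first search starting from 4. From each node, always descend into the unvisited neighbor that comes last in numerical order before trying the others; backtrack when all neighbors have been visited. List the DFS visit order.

Visit 4
4 → 13
13 → 15
15 → 14
14 → 12
12 → 11
11 → 7
7 → 5
5 → 10
10 → 2
2 → 9
9 → 8
2 → 3
3 → 6
3 → 1
2 → 0

4 13 15 14 12 11 7 5 10 2 9 8 3 6 1 0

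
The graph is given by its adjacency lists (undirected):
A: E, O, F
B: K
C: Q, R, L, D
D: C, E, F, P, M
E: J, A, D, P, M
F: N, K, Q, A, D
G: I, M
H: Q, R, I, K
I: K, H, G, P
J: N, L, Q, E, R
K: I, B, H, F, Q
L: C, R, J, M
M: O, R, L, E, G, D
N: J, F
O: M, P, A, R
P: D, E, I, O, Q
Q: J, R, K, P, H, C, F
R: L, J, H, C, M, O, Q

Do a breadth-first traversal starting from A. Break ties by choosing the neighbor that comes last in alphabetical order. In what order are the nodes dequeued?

A, O, F, E, R, P, M, Q, N, K, D, J, L, H, C, I, G, B

Visit A; enqueue O, F, E → queue [O, F, E]
Visit O; enqueue R, P, M → queue [F, E, R, P, M]
Visit F; enqueue Q, N, K, D → queue [E, R, P, M, Q, N, K, D]
Visit E; enqueue J → queue [R, P, M, Q, N, K, D, J]
Visit R; enqueue L, H, C → queue [P, M, Q, N, K, D, J, L, H, C]
Visit P; enqueue I → queue [M, Q, N, K, D, J, L, H, C, I]
Visit M; enqueue G → queue [Q, N, K, D, J, L, H, C, I, G]
Visit Q → queue [N, K, D, J, L, H, C, I, G]
Visit N → queue [K, D, J, L, H, C, I, G]
Visit K; enqueue B → queue [D, J, L, H, C, I, G, B]
Visit D → queue [J, L, H, C, I, G, B]
Visit J → queue [L, H, C, I, G, B]
Visit L → queue [H, C, I, G, B]
Visit H → queue [C, I, G, B]
Visit C → queue [I, G, B]
Visit I → queue [G, B]
Visit G → queue [B]
Visit B → queue []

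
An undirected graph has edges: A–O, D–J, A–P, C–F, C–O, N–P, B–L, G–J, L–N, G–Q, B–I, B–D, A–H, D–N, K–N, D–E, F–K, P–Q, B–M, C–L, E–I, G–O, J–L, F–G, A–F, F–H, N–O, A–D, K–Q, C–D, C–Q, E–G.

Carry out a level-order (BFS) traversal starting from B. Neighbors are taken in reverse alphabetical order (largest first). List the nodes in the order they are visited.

B M L I D N J C E A P O K G Q F H

Visit B; enqueue M, L, I, D → queue [M, L, I, D]
Visit M → queue [L, I, D]
Visit L; enqueue N, J, C → queue [I, D, N, J, C]
Visit I; enqueue E → queue [D, N, J, C, E]
Visit D; enqueue A → queue [N, J, C, E, A]
Visit N; enqueue P, O, K → queue [J, C, E, A, P, O, K]
Visit J; enqueue G → queue [C, E, A, P, O, K, G]
Visit C; enqueue Q, F → queue [E, A, P, O, K, G, Q, F]
Visit E → queue [A, P, O, K, G, Q, F]
Visit A; enqueue H → queue [P, O, K, G, Q, F, H]
Visit P → queue [O, K, G, Q, F, H]
Visit O → queue [K, G, Q, F, H]
Visit K → queue [G, Q, F, H]
Visit G → queue [Q, F, H]
Visit Q → queue [F, H]
Visit F → queue [H]
Visit H → queue []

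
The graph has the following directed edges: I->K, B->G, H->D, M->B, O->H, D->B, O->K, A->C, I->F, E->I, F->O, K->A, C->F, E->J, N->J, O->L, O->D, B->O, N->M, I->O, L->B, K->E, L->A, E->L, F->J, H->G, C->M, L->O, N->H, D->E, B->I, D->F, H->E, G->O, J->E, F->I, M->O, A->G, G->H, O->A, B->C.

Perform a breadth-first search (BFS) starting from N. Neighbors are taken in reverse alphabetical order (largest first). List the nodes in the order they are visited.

N → M → J → H → O → B → E → G → D → L → K → A → I → C → F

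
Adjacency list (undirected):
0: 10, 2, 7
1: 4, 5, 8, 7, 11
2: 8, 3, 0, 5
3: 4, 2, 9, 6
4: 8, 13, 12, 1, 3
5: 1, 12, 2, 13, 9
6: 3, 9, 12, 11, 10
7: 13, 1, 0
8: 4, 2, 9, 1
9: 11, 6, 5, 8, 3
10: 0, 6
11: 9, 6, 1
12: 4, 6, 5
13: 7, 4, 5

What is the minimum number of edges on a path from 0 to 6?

2

Level 0: 0
Level 1: 2, 7, 10
Level 2: 1, 3, 5, 6, 8, 13
Level 3: 4, 9, 11, 12
6 first appears at level 2.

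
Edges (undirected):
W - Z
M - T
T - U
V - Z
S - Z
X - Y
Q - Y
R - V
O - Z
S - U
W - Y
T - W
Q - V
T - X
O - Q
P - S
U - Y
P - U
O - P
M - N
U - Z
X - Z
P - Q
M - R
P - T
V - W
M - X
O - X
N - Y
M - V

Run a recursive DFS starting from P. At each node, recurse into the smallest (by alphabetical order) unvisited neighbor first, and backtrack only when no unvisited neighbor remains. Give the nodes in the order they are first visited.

P, O, Q, V, M, N, Y, U, S, Z, W, T, X, R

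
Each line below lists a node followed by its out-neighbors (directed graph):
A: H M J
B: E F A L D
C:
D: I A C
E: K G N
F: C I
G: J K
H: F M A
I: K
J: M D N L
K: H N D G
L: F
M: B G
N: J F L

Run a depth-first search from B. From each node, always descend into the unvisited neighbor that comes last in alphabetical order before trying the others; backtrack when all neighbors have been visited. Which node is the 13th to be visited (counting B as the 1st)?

Visit B
B → L
L → F
F → I
I → K
K → N
N → J
J → M
M → G
J → D
D → C
D → A
A → H
B → E

Visit order: B, L, F, I, K, N, J, M, G, D, C, A, H, E

H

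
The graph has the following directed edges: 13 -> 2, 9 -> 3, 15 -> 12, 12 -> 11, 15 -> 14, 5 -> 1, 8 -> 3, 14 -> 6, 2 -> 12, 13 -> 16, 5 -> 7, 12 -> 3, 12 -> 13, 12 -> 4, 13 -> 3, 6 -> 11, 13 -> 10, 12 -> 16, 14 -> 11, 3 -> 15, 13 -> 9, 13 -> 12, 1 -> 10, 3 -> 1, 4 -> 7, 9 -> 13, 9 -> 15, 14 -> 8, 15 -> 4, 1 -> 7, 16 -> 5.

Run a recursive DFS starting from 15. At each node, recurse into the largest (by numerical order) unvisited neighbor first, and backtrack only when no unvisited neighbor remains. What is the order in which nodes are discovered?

15 -> 14 -> 11 -> 8 -> 3 -> 1 -> 10 -> 7 -> 6 -> 12 -> 16 -> 5 -> 13 -> 9 -> 2 -> 4

Visit 15
15 → 14
14 → 11
14 → 8
8 → 3
3 → 1
1 → 10
1 → 7
14 → 6
15 → 12
12 → 16
16 → 5
12 → 13
13 → 9
13 → 2
12 → 4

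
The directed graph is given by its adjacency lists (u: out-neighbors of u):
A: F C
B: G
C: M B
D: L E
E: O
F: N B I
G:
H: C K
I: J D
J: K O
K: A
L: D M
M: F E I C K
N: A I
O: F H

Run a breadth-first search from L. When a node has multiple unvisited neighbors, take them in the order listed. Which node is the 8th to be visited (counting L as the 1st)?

K

Visit L; enqueue D, M → queue [D, M]
Visit D; enqueue E → queue [M, E]
Visit M; enqueue F, I, C, K → queue [E, F, I, C, K]
Visit E; enqueue O → queue [F, I, C, K, O]
Visit F; enqueue N, B → queue [I, C, K, O, N, B]
Visit I; enqueue J → queue [C, K, O, N, B, J]
Visit C → queue [K, O, N, B, J]
Visit K; enqueue A → queue [O, N, B, J, A]
Visit O; enqueue H → queue [N, B, J, A, H]
Visit N → queue [B, J, A, H]
Visit B; enqueue G → queue [J, A, H, G]
Visit J → queue [A, H, G]
Visit A → queue [H, G]
Visit H → queue [G]
Visit G → queue []

Visit order: L, D, M, E, F, I, C, K, O, N, B, J, A, H, G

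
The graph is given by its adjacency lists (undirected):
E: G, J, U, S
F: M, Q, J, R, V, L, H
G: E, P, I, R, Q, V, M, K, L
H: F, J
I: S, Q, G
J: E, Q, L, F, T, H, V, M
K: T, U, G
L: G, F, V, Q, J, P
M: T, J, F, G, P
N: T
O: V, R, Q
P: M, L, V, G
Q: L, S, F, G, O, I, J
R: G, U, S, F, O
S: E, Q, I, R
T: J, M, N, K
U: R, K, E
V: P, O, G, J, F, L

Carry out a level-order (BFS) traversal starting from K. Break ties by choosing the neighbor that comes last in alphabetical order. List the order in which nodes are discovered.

Visit K; enqueue U, T, G → queue [U, T, G]
Visit U; enqueue R, E → queue [T, G, R, E]
Visit T; enqueue N, M, J → queue [G, R, E, N, M, J]
Visit G; enqueue V, Q, P, L, I → queue [R, E, N, M, J, V, Q, P, L, I]
Visit R; enqueue S, O, F → queue [E, N, M, J, V, Q, P, L, I, S, O, F]
Visit E → queue [N, M, J, V, Q, P, L, I, S, O, F]
Visit N → queue [M, J, V, Q, P, L, I, S, O, F]
Visit M → queue [J, V, Q, P, L, I, S, O, F]
Visit J; enqueue H → queue [V, Q, P, L, I, S, O, F, H]
Visit V → queue [Q, P, L, I, S, O, F, H]
Visit Q → queue [P, L, I, S, O, F, H]
Visit P → queue [L, I, S, O, F, H]
Visit L → queue [I, S, O, F, H]
Visit I → queue [S, O, F, H]
Visit S → queue [O, F, H]
Visit O → queue [F, H]
Visit F → queue [H]
Visit H → queue []

K, U, T, G, R, E, N, M, J, V, Q, P, L, I, S, O, F, H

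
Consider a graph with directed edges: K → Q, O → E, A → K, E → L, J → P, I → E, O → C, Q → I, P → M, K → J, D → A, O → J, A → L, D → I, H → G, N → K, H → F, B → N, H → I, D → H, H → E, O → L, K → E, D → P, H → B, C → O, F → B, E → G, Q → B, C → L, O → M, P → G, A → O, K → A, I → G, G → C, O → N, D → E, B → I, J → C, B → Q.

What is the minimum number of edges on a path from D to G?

2

Level 0: D
Level 1: A, E, H, I, P
Level 2: B, F, G, K, L, M, O
Level 3: C, J, N, Q
G first appears at level 2.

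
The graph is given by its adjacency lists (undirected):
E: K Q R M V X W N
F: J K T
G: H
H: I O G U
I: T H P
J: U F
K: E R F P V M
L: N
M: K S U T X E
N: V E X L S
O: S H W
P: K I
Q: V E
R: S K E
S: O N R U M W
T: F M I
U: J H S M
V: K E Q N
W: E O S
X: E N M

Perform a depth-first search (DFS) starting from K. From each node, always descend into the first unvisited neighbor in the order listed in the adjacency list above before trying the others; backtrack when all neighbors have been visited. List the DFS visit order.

K, E, Q, V, N, X, M, S, O, H, I, T, F, J, U, P, G, W, R, L

Visit K
K → E
E → Q
Q → V
V → N
N → X
X → M
M → S
S → O
O → H
H → I
I → T
T → F
F → J
J → U
I → P
H → G
O → W
S → R
N → L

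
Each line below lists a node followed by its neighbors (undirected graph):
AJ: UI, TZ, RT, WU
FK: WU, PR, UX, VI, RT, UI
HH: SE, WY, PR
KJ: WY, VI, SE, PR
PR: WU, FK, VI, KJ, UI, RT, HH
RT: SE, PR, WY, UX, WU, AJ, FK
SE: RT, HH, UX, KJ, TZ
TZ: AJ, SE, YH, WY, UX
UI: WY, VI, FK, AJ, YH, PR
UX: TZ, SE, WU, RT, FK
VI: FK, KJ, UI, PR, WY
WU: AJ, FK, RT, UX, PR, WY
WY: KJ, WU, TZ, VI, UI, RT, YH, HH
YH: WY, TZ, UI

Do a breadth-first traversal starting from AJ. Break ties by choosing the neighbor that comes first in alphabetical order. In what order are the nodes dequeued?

Visit AJ; enqueue RT, TZ, UI, WU → queue [RT, TZ, UI, WU]
Visit RT; enqueue FK, PR, SE, UX, WY → queue [TZ, UI, WU, FK, PR, SE, UX, WY]
Visit TZ; enqueue YH → queue [UI, WU, FK, PR, SE, UX, WY, YH]
Visit UI; enqueue VI → queue [WU, FK, PR, SE, UX, WY, YH, VI]
Visit WU → queue [FK, PR, SE, UX, WY, YH, VI]
Visit FK → queue [PR, SE, UX, WY, YH, VI]
Visit PR; enqueue HH, KJ → queue [SE, UX, WY, YH, VI, HH, KJ]
Visit SE → queue [UX, WY, YH, VI, HH, KJ]
Visit UX → queue [WY, YH, VI, HH, KJ]
Visit WY → queue [YH, VI, HH, KJ]
Visit YH → queue [VI, HH, KJ]
Visit VI → queue [HH, KJ]
Visit HH → queue [KJ]
Visit KJ → queue []

AJ RT TZ UI WU FK PR SE UX WY YH VI HH KJ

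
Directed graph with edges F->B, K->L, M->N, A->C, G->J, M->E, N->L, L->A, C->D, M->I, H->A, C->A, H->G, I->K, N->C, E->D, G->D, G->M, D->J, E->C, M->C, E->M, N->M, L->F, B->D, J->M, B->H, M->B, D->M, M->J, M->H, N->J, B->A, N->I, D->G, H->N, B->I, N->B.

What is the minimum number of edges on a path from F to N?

3

Level 0: F
Level 1: B
Level 2: A, D, H, I
Level 3: C, G, J, K, M, N
Level 4: E, L
N first appears at level 3.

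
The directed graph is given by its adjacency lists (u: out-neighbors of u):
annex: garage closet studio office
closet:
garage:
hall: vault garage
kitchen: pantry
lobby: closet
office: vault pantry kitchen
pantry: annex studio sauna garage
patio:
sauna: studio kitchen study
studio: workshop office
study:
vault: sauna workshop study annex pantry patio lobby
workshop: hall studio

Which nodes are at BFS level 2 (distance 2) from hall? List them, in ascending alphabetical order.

Level 0: hall
Level 1: garage, vault
Level 2: annex, lobby, pantry, patio, sauna, study, workshop
Level 3: closet, kitchen, office, studio

annex, lobby, pantry, patio, sauna, study, workshop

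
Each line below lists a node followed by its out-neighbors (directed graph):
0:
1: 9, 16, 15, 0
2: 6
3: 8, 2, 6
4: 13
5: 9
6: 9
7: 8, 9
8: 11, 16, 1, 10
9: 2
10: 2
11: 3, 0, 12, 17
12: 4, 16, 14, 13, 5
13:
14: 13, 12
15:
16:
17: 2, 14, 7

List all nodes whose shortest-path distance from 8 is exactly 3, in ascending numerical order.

Level 0: 8
Level 1: 1, 10, 11, 16
Level 2: 0, 2, 3, 9, 12, 15, 17
Level 3: 4, 5, 6, 7, 13, 14

4, 5, 6, 7, 13, 14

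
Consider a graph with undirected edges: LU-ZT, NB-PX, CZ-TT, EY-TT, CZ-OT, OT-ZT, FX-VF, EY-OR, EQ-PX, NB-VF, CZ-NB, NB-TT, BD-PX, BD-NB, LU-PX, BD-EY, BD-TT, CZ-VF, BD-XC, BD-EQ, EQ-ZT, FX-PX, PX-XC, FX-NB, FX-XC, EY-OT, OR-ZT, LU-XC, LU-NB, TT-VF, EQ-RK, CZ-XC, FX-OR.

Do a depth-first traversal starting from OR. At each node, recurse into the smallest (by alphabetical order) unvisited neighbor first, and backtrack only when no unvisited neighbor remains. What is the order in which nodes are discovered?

OR, EY, BD, EQ, PX, FX, NB, CZ, OT, ZT, LU, XC, TT, VF, RK

Visit OR
OR → EY
EY → BD
BD → EQ
EQ → PX
PX → FX
FX → NB
NB → CZ
CZ → OT
OT → ZT
ZT → LU
LU → XC
CZ → TT
TT → VF
EQ → RK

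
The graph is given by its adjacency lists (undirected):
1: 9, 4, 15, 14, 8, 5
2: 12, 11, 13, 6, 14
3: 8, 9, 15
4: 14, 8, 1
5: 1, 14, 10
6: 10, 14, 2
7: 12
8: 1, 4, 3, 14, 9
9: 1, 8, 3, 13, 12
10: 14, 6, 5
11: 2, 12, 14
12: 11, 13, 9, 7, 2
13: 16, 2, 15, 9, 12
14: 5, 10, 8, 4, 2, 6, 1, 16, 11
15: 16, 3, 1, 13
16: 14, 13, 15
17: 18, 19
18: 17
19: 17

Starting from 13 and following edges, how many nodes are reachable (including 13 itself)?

BFS from 13 visits: 13, 16, 2, 15, 9, 12, 14, 11, 6, 3, 1, 8, 7, 5, 10, 4
Reachable nodes: 16 of 19 total.

16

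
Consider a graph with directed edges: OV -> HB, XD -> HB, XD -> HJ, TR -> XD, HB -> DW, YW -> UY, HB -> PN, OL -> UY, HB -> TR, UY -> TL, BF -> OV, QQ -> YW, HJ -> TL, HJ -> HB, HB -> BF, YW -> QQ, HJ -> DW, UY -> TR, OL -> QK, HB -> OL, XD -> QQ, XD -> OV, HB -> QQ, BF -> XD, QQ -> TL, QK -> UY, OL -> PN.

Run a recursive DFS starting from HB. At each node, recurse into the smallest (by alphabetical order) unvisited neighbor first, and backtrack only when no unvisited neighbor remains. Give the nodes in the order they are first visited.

HB, BF, OV, XD, HJ, DW, TL, QQ, YW, UY, TR, OL, PN, QK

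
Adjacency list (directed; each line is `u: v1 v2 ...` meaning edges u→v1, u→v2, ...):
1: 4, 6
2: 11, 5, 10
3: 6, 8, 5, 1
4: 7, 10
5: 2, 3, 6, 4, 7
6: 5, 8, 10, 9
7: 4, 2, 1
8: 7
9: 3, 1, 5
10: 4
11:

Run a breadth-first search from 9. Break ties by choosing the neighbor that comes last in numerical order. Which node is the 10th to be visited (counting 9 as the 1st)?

Visit 9; enqueue 5, 3, 1 → queue [5, 3, 1]
Visit 5; enqueue 7, 6, 4, 2 → queue [3, 1, 7, 6, 4, 2]
Visit 3; enqueue 8 → queue [1, 7, 6, 4, 2, 8]
Visit 1 → queue [7, 6, 4, 2, 8]
Visit 7 → queue [6, 4, 2, 8]
Visit 6; enqueue 10 → queue [4, 2, 8, 10]
Visit 4 → queue [2, 8, 10]
Visit 2; enqueue 11 → queue [8, 10, 11]
Visit 8 → queue [10, 11]
Visit 10 → queue [11]
Visit 11 → queue []

Visit order: 9, 5, 3, 1, 7, 6, 4, 2, 8, 10, 11

10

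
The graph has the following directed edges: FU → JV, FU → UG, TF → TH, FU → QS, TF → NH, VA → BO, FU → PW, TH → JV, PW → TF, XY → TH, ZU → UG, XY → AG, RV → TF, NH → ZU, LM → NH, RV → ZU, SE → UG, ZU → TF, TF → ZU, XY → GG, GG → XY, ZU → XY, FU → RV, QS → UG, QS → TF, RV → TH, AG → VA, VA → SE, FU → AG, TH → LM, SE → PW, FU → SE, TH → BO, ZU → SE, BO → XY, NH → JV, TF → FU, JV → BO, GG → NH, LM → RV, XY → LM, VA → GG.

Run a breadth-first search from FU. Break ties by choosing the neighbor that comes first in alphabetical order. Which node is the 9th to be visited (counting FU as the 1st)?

VA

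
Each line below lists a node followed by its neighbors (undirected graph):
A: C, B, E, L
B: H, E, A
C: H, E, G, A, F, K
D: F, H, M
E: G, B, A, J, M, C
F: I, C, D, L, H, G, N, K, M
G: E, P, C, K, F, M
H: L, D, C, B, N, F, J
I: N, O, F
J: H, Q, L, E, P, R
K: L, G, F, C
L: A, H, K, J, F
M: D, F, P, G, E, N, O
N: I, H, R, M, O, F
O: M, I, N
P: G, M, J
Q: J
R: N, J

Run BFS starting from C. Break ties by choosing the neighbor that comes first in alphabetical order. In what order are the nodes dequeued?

C → A → E → F → G → H → K → B → L → J → M → D → I → N → P → Q → R → O

Visit C; enqueue A, E, F, G, H, K → queue [A, E, F, G, H, K]
Visit A; enqueue B, L → queue [E, F, G, H, K, B, L]
Visit E; enqueue J, M → queue [F, G, H, K, B, L, J, M]
Visit F; enqueue D, I, N → queue [G, H, K, B, L, J, M, D, I, N]
Visit G; enqueue P → queue [H, K, B, L, J, M, D, I, N, P]
Visit H → queue [K, B, L, J, M, D, I, N, P]
Visit K → queue [B, L, J, M, D, I, N, P]
Visit B → queue [L, J, M, D, I, N, P]
Visit L → queue [J, M, D, I, N, P]
Visit J; enqueue Q, R → queue [M, D, I, N, P, Q, R]
Visit M; enqueue O → queue [D, I, N, P, Q, R, O]
Visit D → queue [I, N, P, Q, R, O]
Visit I → queue [N, P, Q, R, O]
Visit N → queue [P, Q, R, O]
Visit P → queue [Q, R, O]
Visit Q → queue [R, O]
Visit R → queue [O]
Visit O → queue []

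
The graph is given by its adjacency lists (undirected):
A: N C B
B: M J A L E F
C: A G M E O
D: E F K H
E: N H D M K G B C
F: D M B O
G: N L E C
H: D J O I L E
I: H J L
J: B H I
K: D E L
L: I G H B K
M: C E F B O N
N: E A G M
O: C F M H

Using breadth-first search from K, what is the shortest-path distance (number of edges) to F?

Level 0: K
Level 1: D, E, L
Level 2: B, C, F, G, H, I, M, N
Level 3: A, J, O
F first appears at level 2.

2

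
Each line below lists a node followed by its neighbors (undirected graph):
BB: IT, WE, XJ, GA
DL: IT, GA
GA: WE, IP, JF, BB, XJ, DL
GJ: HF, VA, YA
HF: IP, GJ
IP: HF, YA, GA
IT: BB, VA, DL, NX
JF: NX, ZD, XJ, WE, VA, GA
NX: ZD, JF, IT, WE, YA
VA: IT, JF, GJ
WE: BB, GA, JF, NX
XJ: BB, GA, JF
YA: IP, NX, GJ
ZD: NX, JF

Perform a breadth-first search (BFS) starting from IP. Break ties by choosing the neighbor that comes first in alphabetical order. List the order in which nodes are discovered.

Visit IP; enqueue GA, HF, YA → queue [GA, HF, YA]
Visit GA; enqueue BB, DL, JF, WE, XJ → queue [HF, YA, BB, DL, JF, WE, XJ]
Visit HF; enqueue GJ → queue [YA, BB, DL, JF, WE, XJ, GJ]
Visit YA; enqueue NX → queue [BB, DL, JF, WE, XJ, GJ, NX]
Visit BB; enqueue IT → queue [DL, JF, WE, XJ, GJ, NX, IT]
Visit DL → queue [JF, WE, XJ, GJ, NX, IT]
Visit JF; enqueue VA, ZD → queue [WE, XJ, GJ, NX, IT, VA, ZD]
Visit WE → queue [XJ, GJ, NX, IT, VA, ZD]
Visit XJ → queue [GJ, NX, IT, VA, ZD]
Visit GJ → queue [NX, IT, VA, ZD]
Visit NX → queue [IT, VA, ZD]
Visit IT → queue [VA, ZD]
Visit VA → queue [ZD]
Visit ZD → queue []

IP → GA → HF → YA → BB → DL → JF → WE → XJ → GJ → NX → IT → VA → ZD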